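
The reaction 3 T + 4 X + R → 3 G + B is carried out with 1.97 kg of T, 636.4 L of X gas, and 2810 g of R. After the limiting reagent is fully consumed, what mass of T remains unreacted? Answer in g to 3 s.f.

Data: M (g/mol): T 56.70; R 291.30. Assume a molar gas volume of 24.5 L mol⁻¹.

n(T) = 1.970×1000 / 56.70 = 34.74 mol
n(X) = 636.4 / 24.5 = 25.98 mol
n(R) = 2810 / 291.30 = 9.646 mol
n/ν for T = 34.74/3 = 11.58
n/ν for X = 25.98/4 = 6.495
n/ν for R = 9.646/1 = 9.646
Smallest n/ν is X → limiting reagent.
T consumed = (3/4) × 25.98 = 19.49 mol
T remaining = 34.74 − 19.49 = 15.25 mol
mass = 15.25 × 56.70 = 864.7 g

865 g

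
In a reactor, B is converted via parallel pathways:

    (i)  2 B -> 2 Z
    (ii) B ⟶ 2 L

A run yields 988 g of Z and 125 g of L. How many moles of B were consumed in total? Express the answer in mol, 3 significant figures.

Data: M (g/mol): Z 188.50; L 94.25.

5.90 mol

n(Z) = 988 / 188.50 = 5.241 mol
n(L) = 125 / 94.25 = 1.326 mol
n(B) via (i) = (2/2)×5.241 = 5.241 mol
n(B) via (ii) = (1/2)×1.326 = 0.6630 mol
total n(B) = 5.241 + 0.6630 = 5.904 mol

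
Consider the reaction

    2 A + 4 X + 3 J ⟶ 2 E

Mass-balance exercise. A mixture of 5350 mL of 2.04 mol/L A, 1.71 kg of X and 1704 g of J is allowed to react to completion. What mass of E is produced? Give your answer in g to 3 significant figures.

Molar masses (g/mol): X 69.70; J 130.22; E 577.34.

5040 g

n(A) = 2.04 × 5350/1000 = 10.91 mol
n(X) = 1.710×1000 / 69.70 = 24.53 mol
n(J) = 1704 / 130.22 = 13.09 mol
n/ν → A: 5.455, X: 6.133, J: 4.363; J is limiting.
n(E) = (2/3) × 13.09 = 8.727 mol
mass = 8.727 × 577.34 = 5038 g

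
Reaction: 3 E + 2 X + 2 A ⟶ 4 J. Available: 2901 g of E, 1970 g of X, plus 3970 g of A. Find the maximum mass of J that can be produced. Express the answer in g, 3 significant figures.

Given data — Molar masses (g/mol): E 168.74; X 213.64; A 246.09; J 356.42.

n(E) = 2901 / 168.74 = 17.19 mol
n(X) = 1970 / 213.64 = 9.221 mol
n(A) = 3970 / 246.09 = 16.13 mol
n/ν for E = 17.19/3 = 5.730
n/ν for X = 9.221/2 = 4.611
n/ν for A = 16.13/2 = 8.065
Smallest n/ν is X → limiting reagent.
n(J) = (4/2) × 9.221 = 18.44 mol
mass = 18.44 × 356.42 = 6572 g

6570 g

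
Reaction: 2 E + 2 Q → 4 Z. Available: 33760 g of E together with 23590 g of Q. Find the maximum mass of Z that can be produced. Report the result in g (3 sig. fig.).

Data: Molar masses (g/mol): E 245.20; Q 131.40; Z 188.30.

n(E) = 33760 / 245.20 = 137.7 mol
n(Q) = 23590 / 131.40 = 179.5 mol
n/ν for E = 137.7/2 = 68.85
n/ν for Q = 179.5/2 = 89.75
Smallest n/ν is E → limiting reagent.
n(Z) = (4/2) × 137.7 = 275.4 mol
mass = 275.4 × 188.30 = 51860 g

51900 g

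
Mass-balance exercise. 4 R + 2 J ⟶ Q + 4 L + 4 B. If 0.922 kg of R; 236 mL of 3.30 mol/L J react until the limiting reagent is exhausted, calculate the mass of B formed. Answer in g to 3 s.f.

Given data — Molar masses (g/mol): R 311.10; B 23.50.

n(R) = 0.9220×1000 / 311.10 = 2.964 mol
n(J) = 3.30 × 236.0/1000 = 0.7788 mol
n/ν for R = 2.964/4 = 0.7410
n/ν for J = 0.7788/2 = 0.3894
Smallest n/ν is J → limiting reagent.
n(B) = (4/2) × 0.7788 = 1.558 mol
mass = 1.558 × 23.50 = 36.61 g

36.6 g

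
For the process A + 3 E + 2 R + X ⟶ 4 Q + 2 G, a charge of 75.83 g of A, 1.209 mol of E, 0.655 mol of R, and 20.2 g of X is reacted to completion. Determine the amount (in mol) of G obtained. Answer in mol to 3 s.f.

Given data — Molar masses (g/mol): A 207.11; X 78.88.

0.512 mol

n(A) = 75.83 / 207.11 = 0.3661 mol
n(E) = 1.209 mol
n(R) = 0.6550 mol
n(X) = 20.20 / 78.88 = 0.2561 mol
n/ν for A = 0.3661/1 = 0.3661
n/ν for E = 1.209/3 = 0.4030
n/ν for R = 0.6550/2 = 0.3275
n/ν for X = 0.2561/1 = 0.2561
Smallest n/ν is X → limiting reagent.
n(G) = (2/1) × 0.2561 = 0.5122 mol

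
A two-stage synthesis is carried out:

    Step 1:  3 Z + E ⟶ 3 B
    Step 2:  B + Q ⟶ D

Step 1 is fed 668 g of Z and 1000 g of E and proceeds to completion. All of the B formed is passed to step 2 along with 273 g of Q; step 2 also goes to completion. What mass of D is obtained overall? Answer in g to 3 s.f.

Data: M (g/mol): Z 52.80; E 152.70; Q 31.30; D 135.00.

Step 1:
n(Z) = 668.0 / 52.80 = 12.65 mol
n(E) = 1000 / 152.70 = 6.549 mol
n/ν for Z = 12.65/3 = 4.217
n/ν for E = 6.549/1 = 6.549
Smallest n/ν is Z → limiting reagent.
n(B) produced = (3/3) × 12.65 = 12.65 mol
Step 2:
n(B) available = 12.65 mol
n(Q) = 273.0 / 31.30 = 8.722 mol
n/ν for B = 12.65/1 = 12.65
n/ν for Q = 8.722/1 = 8.722
Smallest n/ν is Q → limiting reagent.
n(D) = (1/1) × 8.722 = 8.722 mol
mass = 8.722 × 135.00 = 1177 g

1180 g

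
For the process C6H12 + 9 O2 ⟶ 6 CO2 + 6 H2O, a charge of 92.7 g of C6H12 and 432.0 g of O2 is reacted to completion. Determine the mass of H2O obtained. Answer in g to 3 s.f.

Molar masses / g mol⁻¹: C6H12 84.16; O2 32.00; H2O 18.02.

n(C6H12) = 92.70 / 84.16 = 1.101 mol
n(O2) = 432.0 / 32.00 = 13.50 mol
n/ν for C6H12 = 1.101/1 = 1.101
n/ν for O2 = 13.50/9 = 1.500
Smallest n/ν is C6H12 → limiting reagent.
n(H2O) = (6/1) × 1.101 = 6.606 mol
mass = 6.606 × 18.02 = 119.0 g

119 g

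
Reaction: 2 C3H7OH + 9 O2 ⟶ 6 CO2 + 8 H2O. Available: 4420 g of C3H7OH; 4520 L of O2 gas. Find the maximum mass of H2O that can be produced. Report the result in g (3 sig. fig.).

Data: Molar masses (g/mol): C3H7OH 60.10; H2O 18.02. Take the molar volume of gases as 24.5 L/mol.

2960 g

n(C3H7OH) = 4420 / 60.10 = 73.54 mol
n(O2) = 4520 / 24.5 = 184.5 mol
n/ν for C3H7OH = 73.54/2 = 36.77
n/ν for O2 = 184.5/9 = 20.50
Smallest n/ν is O2 → limiting reagent.
n(H2O) = (8/9) × 184.5 = 164.0 mol
mass = 164.0 × 18.02 = 2955 g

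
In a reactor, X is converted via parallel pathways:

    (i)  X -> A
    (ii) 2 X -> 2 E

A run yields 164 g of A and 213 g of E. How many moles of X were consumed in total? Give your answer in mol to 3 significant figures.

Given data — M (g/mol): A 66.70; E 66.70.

5.65 mol

n(A) = 164 / 66.70 = 2.459 mol
n(E) = 213 / 66.70 = 3.193 mol
n(X) via (i) = (1/1)×2.459 = 2.459 mol
n(X) via (ii) = (2/2)×3.193 = 3.193 mol
total n(X) = 2.459 + 3.193 = 5.652 mol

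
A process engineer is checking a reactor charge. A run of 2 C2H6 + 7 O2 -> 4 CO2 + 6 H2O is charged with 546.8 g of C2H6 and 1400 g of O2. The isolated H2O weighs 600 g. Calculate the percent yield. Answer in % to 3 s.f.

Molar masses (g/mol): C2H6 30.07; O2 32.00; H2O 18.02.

88.8 %

n(C2H6) = 546.8 / 30.07 = 18.18 mol
n(O2) = 1400 / 32.00 = 43.75 mol
n/ν → C2H6: 9.090, O2: 6.250; O2 is limiting.
theoretical n(H2O) = (6/7) × 43.75 = 37.50 mol → 675.8 g
% yield = 600 / 675.8 × 100 = 88.78 %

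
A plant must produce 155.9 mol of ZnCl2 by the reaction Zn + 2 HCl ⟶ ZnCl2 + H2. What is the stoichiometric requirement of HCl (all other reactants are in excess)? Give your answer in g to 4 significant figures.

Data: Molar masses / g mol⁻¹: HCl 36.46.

11370 g

n(ZnCl2) = 155.9 mol
n(HCl) = (2/1) × 155.9 = 311.8 mol
mass = 311.8 × 36.46 = 11370 g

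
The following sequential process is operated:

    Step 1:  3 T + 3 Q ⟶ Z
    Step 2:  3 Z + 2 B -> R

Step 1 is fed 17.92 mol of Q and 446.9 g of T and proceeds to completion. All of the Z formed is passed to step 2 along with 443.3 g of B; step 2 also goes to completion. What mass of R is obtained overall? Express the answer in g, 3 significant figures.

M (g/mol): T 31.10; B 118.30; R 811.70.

1300 g

Step 1:
n(Q) = 17.92 mol
n(T) = 446.9 / 31.10 = 14.37 mol
n/ν for Q = 17.92/3 = 5.973
n/ν for T = 14.37/3 = 4.790
Smallest n/ν is T → limiting reagent.
n(Z) produced = (1/3) × 14.37 = 4.790 mol
Step 2:
n(Z) available = 4.790 mol
n(B) = 443.3 / 118.30 = 3.747 mol
n/ν for Z = 4.790/3 = 1.597
n/ν for B = 3.747/2 = 1.874
Smallest n/ν is Z → limiting reagent.
n(R) = (1/3) × 4.790 = 1.597 mol
mass = 1.597 × 811.70 = 1296 g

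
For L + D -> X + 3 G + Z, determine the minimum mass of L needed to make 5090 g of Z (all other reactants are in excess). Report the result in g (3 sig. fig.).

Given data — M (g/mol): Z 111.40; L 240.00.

n(Z) = 5090 / 111.40 = 45.69 mol
n(L) = (1/1) × 45.69 = 45.69 mol
mass = 45.69 × 240.00 = 10970 g

11000 g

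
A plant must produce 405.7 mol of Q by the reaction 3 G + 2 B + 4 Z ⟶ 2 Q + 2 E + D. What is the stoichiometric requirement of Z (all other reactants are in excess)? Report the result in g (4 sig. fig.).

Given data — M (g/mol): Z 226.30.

183600 g

n(Q) = 405.7 mol
n(Z) = (4/2) × 405.7 = 811.4 mol
mass = 811.4 × 226.30 = 183600 g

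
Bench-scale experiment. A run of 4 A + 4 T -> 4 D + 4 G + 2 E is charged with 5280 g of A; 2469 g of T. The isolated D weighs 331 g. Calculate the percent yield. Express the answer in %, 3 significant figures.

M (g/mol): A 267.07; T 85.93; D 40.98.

n(A) = 5280 / 267.07 = 19.77 mol
n(T) = 2469 / 85.93 = 28.73 mol
n/ν for A = 19.77/4 = 4.943
n/ν for T = 28.73/4 = 7.183
Smallest n/ν is A → limiting reagent.
theoretical n(D) = (4/4) × 19.77 = 19.77 mol → 810.2 g
% yield = 331 / 810.2 × 100 = 40.85 %

40.9 %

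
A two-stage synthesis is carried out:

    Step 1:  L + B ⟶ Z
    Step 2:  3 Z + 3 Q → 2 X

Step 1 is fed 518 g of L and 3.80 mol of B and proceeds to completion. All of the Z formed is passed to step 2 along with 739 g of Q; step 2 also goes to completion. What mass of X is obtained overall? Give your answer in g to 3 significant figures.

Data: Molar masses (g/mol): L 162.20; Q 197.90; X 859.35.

1830 g

Step 1:
n(L) = 518.0 / 162.20 = 3.194 mol
n(B) = 3.800 mol
n/ν for L = 3.194/1 = 3.194
n/ν for B = 3.800/1 = 3.800
Smallest n/ν is L → limiting reagent.
n(Z) produced = (1/1) × 3.194 = 3.194 mol
Step 2:
n(Z) available = 3.194 mol
n(Q) = 739.0 / 197.90 = 3.734 mol
n/ν for Z = 3.194/3 = 1.065
n/ν for Q = 3.734/3 = 1.245
Smallest n/ν is Z → limiting reagent.
n(X) = (2/3) × 3.194 = 2.129 mol
mass = 2.129 × 859.35 = 1830 g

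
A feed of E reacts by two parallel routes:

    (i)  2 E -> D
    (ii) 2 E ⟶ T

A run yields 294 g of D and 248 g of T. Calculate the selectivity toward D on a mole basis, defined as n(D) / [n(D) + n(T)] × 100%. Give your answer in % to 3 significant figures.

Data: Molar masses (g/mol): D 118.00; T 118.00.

54.2 %

n(D) = 294 / 118.00 = 2.492 mol
n(T) = 248 / 118.00 = 2.102 mol
selectivity = 2.492/(2.492+2.102) × 100 = 54.24 %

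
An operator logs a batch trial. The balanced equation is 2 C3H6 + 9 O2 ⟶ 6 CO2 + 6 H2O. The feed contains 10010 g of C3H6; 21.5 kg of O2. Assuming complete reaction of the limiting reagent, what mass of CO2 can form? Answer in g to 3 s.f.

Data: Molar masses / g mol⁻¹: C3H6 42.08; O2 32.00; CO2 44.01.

n(C3H6) = 10010 / 42.08 = 237.9 mol
n(O2) = 21.50×1000 / 32.00 = 671.9 mol
n/ν for C3H6 = 237.9/2 = 119.0
n/ν for O2 = 671.9/9 = 74.66
Smallest n/ν is O2 → limiting reagent.
n(CO2) = (6/9) × 671.9 = 447.9 mol
mass = 447.9 × 44.01 = 19710 g

19700 g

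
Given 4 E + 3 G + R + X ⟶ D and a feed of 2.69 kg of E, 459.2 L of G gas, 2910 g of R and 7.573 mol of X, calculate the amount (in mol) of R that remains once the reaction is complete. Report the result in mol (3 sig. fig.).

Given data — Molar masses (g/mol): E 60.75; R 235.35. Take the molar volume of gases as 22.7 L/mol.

n(E) = 2.690×1000 / 60.75 = 44.28 mol
n(G) = 459.2 / 22.7 = 20.23 mol
n(R) = 2910 / 235.35 = 12.36 mol
n(X) = 7.573 mol
n/ν → E: 11.07, G: 6.743, R: 12.36, X: 7.573; G is limiting.
R consumed = (1/3) × 20.23 = 6.743 mol
R remaining = 12.36 − 6.743 = 5.617 mol

5.62 mol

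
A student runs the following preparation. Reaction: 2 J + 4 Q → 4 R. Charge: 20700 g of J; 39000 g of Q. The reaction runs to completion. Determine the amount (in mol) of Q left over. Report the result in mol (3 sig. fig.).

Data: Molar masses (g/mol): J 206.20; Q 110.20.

153 mol

n(J) = 20700 / 206.20 = 100.4 mol
n(Q) = 39000 / 110.20 = 353.9 mol
n/ν for J = 100.4/2 = 50.20
n/ν for Q = 353.9/4 = 88.48
Smallest n/ν is J → limiting reagent.
Q consumed = (4/2) × 100.4 = 200.8 mol
Q remaining = 353.9 − 200.8 = 153.1 mol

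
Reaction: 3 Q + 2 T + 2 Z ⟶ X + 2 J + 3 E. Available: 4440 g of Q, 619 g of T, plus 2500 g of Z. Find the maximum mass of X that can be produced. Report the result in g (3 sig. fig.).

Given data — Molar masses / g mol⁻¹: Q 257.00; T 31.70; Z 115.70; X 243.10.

1400 g

n(Q) = 4440 / 257.00 = 17.28 mol
n(T) = 619.0 / 31.70 = 19.53 mol
n(Z) = 2500 / 115.70 = 21.61 mol
n/ν → Q: 5.760, T: 9.765, Z: 10.81; Q is limiting.
n(X) = (1/3) × 17.28 = 5.760 mol
mass = 5.760 × 243.10 = 1400 g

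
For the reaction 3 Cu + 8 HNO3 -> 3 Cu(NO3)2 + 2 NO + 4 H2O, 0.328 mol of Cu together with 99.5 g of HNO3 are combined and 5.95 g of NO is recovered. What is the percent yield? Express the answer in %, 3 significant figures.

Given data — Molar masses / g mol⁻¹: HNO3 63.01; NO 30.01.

90.7 %

n(Cu) = 0.3280 mol
n(HNO3) = 99.50 / 63.01 = 1.579 mol
n/ν for Cu = 0.3280/3 = 0.1093
n/ν for HNO3 = 1.579/8 = 0.1974
Smallest n/ν is Cu → limiting reagent.
theoretical n(NO) = (2/3) × 0.3280 = 0.2187 mol → 6.563 g
% yield = 5.95 / 6.563 × 100 = 90.66 %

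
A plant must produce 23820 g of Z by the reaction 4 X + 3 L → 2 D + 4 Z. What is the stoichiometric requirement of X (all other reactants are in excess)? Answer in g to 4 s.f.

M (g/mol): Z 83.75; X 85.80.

n(Z) = 23820 / 83.75 = 284.4 mol
n(X) = (4/4) × 284.4 = 284.4 mol
mass = 284.4 × 85.80 = 24400 g

24400 g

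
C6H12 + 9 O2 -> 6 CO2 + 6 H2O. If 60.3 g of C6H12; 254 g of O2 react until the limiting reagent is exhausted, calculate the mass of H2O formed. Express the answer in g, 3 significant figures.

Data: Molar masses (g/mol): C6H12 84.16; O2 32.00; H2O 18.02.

n(C6H12) = 60.30 / 84.16 = 0.7165 mol
n(O2) = 254.0 / 32.00 = 7.938 mol
n/ν for C6H12 = 0.7165/1 = 0.7165
n/ν for O2 = 7.938/9 = 0.8820
Smallest n/ν is C6H12 → limiting reagent.
n(H2O) = (6/1) × 0.7165 = 4.299 mol
mass = 4.299 × 18.02 = 77.47 g

77.5 g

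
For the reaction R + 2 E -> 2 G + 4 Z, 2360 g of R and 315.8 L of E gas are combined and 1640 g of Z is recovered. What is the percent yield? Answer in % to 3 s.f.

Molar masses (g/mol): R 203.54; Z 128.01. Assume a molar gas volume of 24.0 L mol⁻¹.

48.7 %

n(R) = 2360 / 203.54 = 11.59 mol
n(E) = 315.8 / 24.0 = 13.16 mol
n/ν for R = 11.59/1 = 11.59
n/ν for E = 13.16/2 = 6.580
Smallest n/ν is E → limiting reagent.
theoretical n(Z) = (4/2) × 13.16 = 26.32 mol → 3369 g
% yield = 1640 / 3369 × 100 = 48.68 %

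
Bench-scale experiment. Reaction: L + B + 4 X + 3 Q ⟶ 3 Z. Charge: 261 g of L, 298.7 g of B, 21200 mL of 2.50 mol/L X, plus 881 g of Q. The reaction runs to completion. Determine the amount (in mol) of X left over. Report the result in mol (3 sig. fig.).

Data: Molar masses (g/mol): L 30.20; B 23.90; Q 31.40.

n(L) = 261.0 / 30.20 = 8.642 mol
n(B) = 298.7 / 23.90 = 12.50 mol
n(X) = 2.50 × 21200/1000 = 53.00 mol
n(Q) = 881.0 / 31.40 = 28.06 mol
n/ν for L = 8.642/1 = 8.642
n/ν for B = 12.50/1 = 12.50
n/ν for X = 53.00/4 = 13.25
n/ν for Q = 28.06/3 = 9.353
Smallest n/ν is L → limiting reagent.
X consumed = (4/1) × 8.642 = 34.57 mol
X remaining = 53.00 − 34.57 = 18.43 mol

18.4 mol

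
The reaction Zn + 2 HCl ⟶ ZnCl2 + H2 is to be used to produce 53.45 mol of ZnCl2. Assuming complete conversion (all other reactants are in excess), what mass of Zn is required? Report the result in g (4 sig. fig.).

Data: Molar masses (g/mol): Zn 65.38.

n(ZnCl2) = 53.45 mol
n(Zn) = (1/1) × 53.45 = 53.45 mol
mass = 53.45 × 65.38 = 3495 g

3495 g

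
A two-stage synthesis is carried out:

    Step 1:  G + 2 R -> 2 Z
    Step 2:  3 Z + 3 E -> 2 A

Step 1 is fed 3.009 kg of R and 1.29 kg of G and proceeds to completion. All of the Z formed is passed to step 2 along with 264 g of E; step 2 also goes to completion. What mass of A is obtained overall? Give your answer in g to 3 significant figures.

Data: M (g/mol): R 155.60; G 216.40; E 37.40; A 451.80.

Step 1:
n(R) = 3.009×1000 / 155.60 = 19.34 mol
n(G) = 1.290×1000 / 216.40 = 5.961 mol
n/ν for R = 19.34/2 = 9.670
n/ν for G = 5.961/1 = 5.961
Smallest n/ν is G → limiting reagent.
n(Z) produced = (2/1) × 5.961 = 11.92 mol
Step 2:
n(Z) available = 11.92 mol
n(E) = 264.0 / 37.40 = 7.059 mol
n/ν for Z = 11.92/3 = 3.973
n/ν for E = 7.059/3 = 2.353
Smallest n/ν is E → limiting reagent.
n(A) = (2/3) × 7.059 = 4.706 mol
mass = 4.706 × 451.80 = 2126 g

2130 g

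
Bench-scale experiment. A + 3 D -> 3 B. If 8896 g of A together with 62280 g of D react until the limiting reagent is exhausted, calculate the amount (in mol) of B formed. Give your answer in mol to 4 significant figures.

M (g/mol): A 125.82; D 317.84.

195.9 mol

n(A) = 8896 / 125.82 = 70.70 mol
n(D) = 62280 / 317.84 = 195.9 mol
n/ν for A = 70.70/1 = 70.70
n/ν for D = 195.9/3 = 65.30
Smallest n/ν is D → limiting reagent.
n(B) = (3/3) × 195.9 = 195.9 mol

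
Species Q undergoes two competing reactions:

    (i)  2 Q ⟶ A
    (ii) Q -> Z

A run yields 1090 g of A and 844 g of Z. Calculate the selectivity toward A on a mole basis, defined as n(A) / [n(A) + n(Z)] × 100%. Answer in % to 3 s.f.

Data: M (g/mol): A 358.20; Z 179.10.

n(A) = 1090 / 358.20 = 3.043 mol
n(Z) = 844 / 179.10 = 4.712 mol
selectivity = 3.043/(3.043+4.712) × 100 = 39.24 %

39.2 %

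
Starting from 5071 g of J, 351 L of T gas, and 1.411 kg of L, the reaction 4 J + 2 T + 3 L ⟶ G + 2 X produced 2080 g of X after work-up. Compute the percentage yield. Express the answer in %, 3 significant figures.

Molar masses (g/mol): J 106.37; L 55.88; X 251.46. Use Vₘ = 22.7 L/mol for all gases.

53.5 %

n(J) = 5071 / 106.37 = 47.67 mol
n(T) = 351.0 / 22.7 = 15.46 mol
n(L) = 1.411×1000 / 55.88 = 25.25 mol
n/ν → J: 11.92, T: 7.730, L: 8.417; T is limiting.
theoretical n(X) = (2/2) × 15.46 = 15.46 mol → 3888 g
% yield = 2080 / 3888 × 100 = 53.50 %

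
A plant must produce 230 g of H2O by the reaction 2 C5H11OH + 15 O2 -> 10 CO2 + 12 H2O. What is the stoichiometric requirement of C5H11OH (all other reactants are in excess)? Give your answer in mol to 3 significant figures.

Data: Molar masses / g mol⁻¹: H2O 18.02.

2.13 mol

n(H2O) = 230 / 18.02 = 12.76 mol
n(C5H11OH) = (2/12) × 12.76 = 2.127 mol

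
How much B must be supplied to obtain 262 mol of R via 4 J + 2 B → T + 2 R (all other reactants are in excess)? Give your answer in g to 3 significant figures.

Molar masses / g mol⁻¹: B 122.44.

n(R) = 262.0 mol
n(B) = (2/2) × 262.0 = 262.0 mol
mass = 262.0 × 122.44 = 32080 g

32100 g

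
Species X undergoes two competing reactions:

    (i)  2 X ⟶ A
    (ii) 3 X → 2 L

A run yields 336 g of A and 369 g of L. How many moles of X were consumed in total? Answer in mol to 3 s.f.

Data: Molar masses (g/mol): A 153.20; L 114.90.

9.20 mol

n(A) = 336 / 153.20 = 2.193 mol
n(L) = 369 / 114.90 = 3.211 mol
n(X) via (i) = (2/1)×2.193 = 4.386 mol
n(X) via (ii) = (3/2)×3.211 = 4.817 mol
total n(X) = 4.386 + 4.817 = 9.203 mol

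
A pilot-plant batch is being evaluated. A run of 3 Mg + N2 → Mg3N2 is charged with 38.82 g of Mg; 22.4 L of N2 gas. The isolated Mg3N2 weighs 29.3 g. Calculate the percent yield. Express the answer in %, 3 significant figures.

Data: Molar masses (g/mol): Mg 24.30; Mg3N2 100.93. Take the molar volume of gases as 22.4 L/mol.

54.5 %

n(Mg) = 38.82 / 24.30 = 1.598 mol
n(N2) = 22.40 / 22.4 = 1.000 mol
n/ν for Mg = 1.598/3 = 0.5327
n/ν for N2 = 1.000/1 = 1.000
Smallest n/ν is Mg → limiting reagent.
theoretical n(Mg3N2) = (1/3) × 1.598 = 0.5327 mol → 53.77 g
% yield = 29.3 / 53.77 × 100 = 54.49 %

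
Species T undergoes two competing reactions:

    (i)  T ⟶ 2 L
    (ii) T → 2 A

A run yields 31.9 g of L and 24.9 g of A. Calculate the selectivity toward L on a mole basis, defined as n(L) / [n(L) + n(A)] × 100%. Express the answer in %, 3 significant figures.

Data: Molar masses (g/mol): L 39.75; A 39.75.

n(L) = 31.9 / 39.75 = 0.8025 mol
n(A) = 24.9 / 39.75 = 0.6264 mol
selectivity = 0.8025/(0.8025+0.6264) × 100 = 56.16 %

56.2 %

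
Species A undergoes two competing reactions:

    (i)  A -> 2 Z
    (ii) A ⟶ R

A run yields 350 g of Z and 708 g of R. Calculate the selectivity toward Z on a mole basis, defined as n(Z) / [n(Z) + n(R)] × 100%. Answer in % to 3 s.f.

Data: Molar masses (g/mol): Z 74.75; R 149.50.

n(Z) = 350 / 74.75 = 4.682 mol
n(R) = 708 / 149.50 = 4.736 mol
selectivity = 4.682/(4.682+4.736) × 100 = 49.71 %

49.7 %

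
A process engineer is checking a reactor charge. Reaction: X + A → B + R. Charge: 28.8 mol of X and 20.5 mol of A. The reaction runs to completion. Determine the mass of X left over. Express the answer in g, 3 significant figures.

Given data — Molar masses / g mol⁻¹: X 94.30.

783 g

n(X) = 28.80 mol
n(A) = 20.50 mol
n/ν for X = 28.80/1 = 28.80
n/ν for A = 20.50/1 = 20.50
Smallest n/ν is A → limiting reagent.
X consumed = (1/1) × 20.50 = 20.50 mol
X remaining = 28.80 − 20.50 = 8.300 mol
mass = 8.300 × 94.30 = 782.7 g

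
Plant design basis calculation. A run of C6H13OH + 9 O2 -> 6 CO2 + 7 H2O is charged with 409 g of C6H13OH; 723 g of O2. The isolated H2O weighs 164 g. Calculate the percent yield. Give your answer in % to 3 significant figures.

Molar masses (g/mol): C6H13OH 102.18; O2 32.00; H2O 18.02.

51.8 %

n(C6H13OH) = 409.0 / 102.18 = 4.003 mol
n(O2) = 723.0 / 32.00 = 22.59 mol
n/ν → C6H13OH: 4.003, O2: 2.510; O2 is limiting.
theoretical n(H2O) = (7/9) × 22.59 = 17.57 mol → 316.6 g
% yield = 164 / 316.6 × 100 = 51.80 %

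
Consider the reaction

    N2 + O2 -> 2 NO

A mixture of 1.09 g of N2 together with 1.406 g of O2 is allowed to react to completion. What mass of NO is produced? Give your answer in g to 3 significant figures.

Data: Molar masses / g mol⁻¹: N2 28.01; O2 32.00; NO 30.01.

n(N2) = 1.090 / 28.01 = 0.03891 mol
n(O2) = 1.406 / 32.00 = 0.04394 mol
n/ν for N2 = 0.03891/1 = 0.03891
n/ν for O2 = 0.04394/1 = 0.04394
Smallest n/ν is N2 → limiting reagent.
n(NO) = (2/1) × 0.03891 = 0.07782 mol
mass = 0.07782 × 30.01 = 2.335 g

2.34 g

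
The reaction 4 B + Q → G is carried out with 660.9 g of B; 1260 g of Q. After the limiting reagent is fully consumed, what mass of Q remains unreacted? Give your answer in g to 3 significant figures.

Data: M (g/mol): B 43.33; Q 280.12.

192 g

n(B) = 660.9 / 43.33 = 15.25 mol
n(Q) = 1260 / 280.12 = 4.498 mol
n/ν for B = 15.25/4 = 3.813
n/ν for Q = 4.498/1 = 4.498
Smallest n/ν is B → limiting reagent.
Q consumed = (1/4) × 15.25 = 3.813 mol
Q remaining = 4.498 − 3.813 = 0.6850 mol
mass = 0.6850 × 280.12 = 191.9 g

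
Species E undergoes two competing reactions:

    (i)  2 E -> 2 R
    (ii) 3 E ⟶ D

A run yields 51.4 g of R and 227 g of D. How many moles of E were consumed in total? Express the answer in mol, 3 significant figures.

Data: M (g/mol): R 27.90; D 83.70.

9.98 mol

n(R) = 51.4 / 27.90 = 1.842 mol
n(D) = 227 / 83.70 = 2.712 mol
n(E) via (i) = (2/2)×1.842 = 1.842 mol
n(E) via (ii) = (3/1)×2.712 = 8.136 mol
total n(E) = 1.842 + 8.136 = 9.978 mol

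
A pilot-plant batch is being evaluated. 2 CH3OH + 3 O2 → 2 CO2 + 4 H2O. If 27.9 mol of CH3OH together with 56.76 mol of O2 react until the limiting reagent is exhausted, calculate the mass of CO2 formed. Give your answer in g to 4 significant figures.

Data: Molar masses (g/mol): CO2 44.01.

n(CH3OH) = 27.90 mol
n(O2) = 56.76 mol
n/ν for CH3OH = 27.90/2 = 13.95
n/ν for O2 = 56.76/3 = 18.92
Smallest n/ν is CH3OH → limiting reagent.
n(CO2) = (2/2) × 27.90 = 27.90 mol
mass = 27.90 × 44.01 = 1228 g

1228 g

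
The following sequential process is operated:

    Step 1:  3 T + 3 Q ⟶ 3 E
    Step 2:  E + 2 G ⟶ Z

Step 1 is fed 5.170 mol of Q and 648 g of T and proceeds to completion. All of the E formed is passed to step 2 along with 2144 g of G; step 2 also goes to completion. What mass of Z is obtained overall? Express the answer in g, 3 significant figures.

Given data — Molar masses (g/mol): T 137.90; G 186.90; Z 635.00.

2980 g

Step 1:
n(Q) = 5.170 mol
n(T) = 648.0 / 137.90 = 4.699 mol
n/ν → Q: 1.723, T: 1.566; T is limiting.
n(E) produced = (3/3) × 4.699 = 4.699 mol
Step 2:
n(E) available = 4.699 mol
n(G) = 2144 / 186.90 = 11.47 mol
n/ν → E: 4.699, G: 5.735; E is limiting.
n(Z) = (1/1) × 4.699 = 4.699 mol
mass = 4.699 × 635.00 = 2984 g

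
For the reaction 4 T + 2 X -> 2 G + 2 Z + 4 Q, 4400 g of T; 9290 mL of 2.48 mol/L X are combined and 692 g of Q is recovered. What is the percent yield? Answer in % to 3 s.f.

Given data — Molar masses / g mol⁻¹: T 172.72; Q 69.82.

n(T) = 4400 / 172.72 = 25.47 mol
n(X) = 2.48 × 9290/1000 = 23.04 mol
n/ν → T: 6.368, X: 11.52; T is limiting.
theoretical n(Q) = (4/4) × 25.47 = 25.47 mol → 1778 g
% yield = 692 / 1778 × 100 = 38.92 %

38.9 %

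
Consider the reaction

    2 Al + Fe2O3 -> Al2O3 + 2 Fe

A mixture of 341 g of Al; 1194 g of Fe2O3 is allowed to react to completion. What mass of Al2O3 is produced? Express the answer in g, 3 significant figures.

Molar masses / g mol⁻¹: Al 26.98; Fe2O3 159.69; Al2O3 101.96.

644 g

n(Al) = 341.0 / 26.98 = 12.64 mol
n(Fe2O3) = 1194 / 159.69 = 7.477 mol
n/ν for Al = 12.64/2 = 6.320
n/ν for Fe2O3 = 7.477/1 = 7.477
Smallest n/ν is Al → limiting reagent.
n(Al2O3) = (1/2) × 12.64 = 6.320 mol
mass = 6.320 × 101.96 = 644.4 g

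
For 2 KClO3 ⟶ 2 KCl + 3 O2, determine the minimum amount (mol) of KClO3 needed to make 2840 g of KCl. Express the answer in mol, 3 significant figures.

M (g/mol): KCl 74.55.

n(KCl) = 2840 / 74.55 = 38.10 mol
n(KClO3) = (2/2) × 38.10 = 38.10 mol

38.1 mol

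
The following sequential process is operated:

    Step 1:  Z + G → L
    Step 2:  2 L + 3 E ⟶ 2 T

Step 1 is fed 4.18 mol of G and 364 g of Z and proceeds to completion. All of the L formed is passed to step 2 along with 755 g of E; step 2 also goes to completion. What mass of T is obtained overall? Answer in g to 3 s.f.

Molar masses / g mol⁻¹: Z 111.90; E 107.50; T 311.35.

Step 1:
n(G) = 4.180 mol
n(Z) = 364.0 / 111.90 = 3.253 mol
n/ν for G = 4.180/1 = 4.180
n/ν for Z = 3.253/1 = 3.253
Smallest n/ν is Z → limiting reagent.
n(L) produced = (1/1) × 3.253 = 3.253 mol
Step 2:
n(L) available = 3.253 mol
n(E) = 755.0 / 107.50 = 7.023 mol
n/ν for L = 3.253/2 = 1.627
n/ν for E = 7.023/3 = 2.341
Smallest n/ν is L → limiting reagent.
n(T) = (2/2) × 3.253 = 3.253 mol
mass = 3.253 × 311.35 = 1013 g

1010 g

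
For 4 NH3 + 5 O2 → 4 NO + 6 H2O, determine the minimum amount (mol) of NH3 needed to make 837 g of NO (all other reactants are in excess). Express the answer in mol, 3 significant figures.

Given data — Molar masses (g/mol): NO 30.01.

27.9 mol

n(NO) = 837 / 30.01 = 27.89 mol
n(NH3) = (4/4) × 27.89 = 27.89 mol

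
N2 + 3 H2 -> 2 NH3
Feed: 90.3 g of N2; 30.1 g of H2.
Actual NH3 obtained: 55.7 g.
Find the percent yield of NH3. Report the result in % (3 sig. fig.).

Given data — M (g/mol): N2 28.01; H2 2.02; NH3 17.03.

n(N2) = 90.30 / 28.01 = 3.224 mol
n(H2) = 30.10 / 2.02 = 14.90 mol
n/ν → N2: 3.224, H2: 4.967; N2 is limiting.
theoretical n(NH3) = (2/1) × 3.224 = 6.448 mol → 109.8 g
% yield = 55.7 / 109.8 × 100 = 50.73 %

50.7 %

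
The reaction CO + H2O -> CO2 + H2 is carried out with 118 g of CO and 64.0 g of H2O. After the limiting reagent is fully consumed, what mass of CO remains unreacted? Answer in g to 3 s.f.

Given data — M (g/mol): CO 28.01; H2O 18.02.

18.5 g

n(CO) = 118.0 / 28.01 = 4.213 mol
n(H2O) = 64.00 / 18.02 = 3.552 mol
n/ν for CO = 4.213/1 = 4.213
n/ν for H2O = 3.552/1 = 3.552
Smallest n/ν is H2O → limiting reagent.
CO consumed = (1/1) × 3.552 = 3.552 mol
CO remaining = 4.213 − 3.552 = 0.6610 mol
mass = 0.6610 × 28.01 = 18.51 g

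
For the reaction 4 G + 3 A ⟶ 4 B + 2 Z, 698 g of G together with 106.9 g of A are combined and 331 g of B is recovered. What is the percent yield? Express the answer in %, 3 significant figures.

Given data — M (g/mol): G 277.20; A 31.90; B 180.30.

72.9 %

n(G) = 698.0 / 277.20 = 2.518 mol
n(A) = 106.9 / 31.90 = 3.351 mol
n/ν for G = 2.518/4 = 0.6295
n/ν for A = 3.351/3 = 1.117
Smallest n/ν is G → limiting reagent.
theoretical n(B) = (4/4) × 2.518 = 2.518 mol → 454.0 g
% yield = 331 / 454.0 × 100 = 72.91 %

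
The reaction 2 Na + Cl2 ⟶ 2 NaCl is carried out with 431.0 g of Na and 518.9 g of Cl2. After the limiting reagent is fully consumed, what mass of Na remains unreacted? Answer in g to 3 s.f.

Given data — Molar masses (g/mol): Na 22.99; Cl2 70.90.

94.5 g

n(Na) = 431.0 / 22.99 = 18.75 mol
n(Cl2) = 518.9 / 70.90 = 7.319 mol
n/ν → Na: 9.375, Cl2: 7.319; Cl2 is limiting.
Na consumed = (2/1) × 7.319 = 14.64 mol
Na remaining = 18.75 − 14.64 = 4.110 mol
mass = 4.110 × 22.99 = 94.49 g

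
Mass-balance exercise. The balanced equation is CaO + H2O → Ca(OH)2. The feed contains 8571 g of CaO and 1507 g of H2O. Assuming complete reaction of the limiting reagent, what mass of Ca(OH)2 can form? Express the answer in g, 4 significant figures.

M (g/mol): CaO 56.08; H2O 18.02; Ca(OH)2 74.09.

6196 g

n(CaO) = 8571 / 56.08 = 152.8 mol
n(H2O) = 1507 / 18.02 = 83.63 mol
n/ν for CaO = 152.8/1 = 152.8
n/ν for H2O = 83.63/1 = 83.63
Smallest n/ν is H2O → limiting reagent.
n(Ca(OH)2) = (1/1) × 83.63 = 83.63 mol
mass = 83.63 × 74.09 = 6196 g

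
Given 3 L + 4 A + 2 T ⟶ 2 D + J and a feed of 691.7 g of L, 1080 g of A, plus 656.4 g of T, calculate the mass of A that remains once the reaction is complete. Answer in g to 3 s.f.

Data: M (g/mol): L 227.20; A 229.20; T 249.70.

n(L) = 691.7 / 227.20 = 3.044 mol
n(A) = 1080 / 229.20 = 4.712 mol
n(T) = 656.4 / 249.70 = 2.629 mol
n/ν → L: 1.015, A: 1.178, T: 1.315; L is limiting.
A consumed = (4/3) × 3.044 = 4.059 mol
A remaining = 4.712 − 4.059 = 0.6530 mol
mass = 0.6530 × 229.20 = 149.7 g

150 g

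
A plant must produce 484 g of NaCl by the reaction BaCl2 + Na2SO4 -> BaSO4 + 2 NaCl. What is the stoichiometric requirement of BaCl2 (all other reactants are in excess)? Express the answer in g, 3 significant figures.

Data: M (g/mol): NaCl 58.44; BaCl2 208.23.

n(NaCl) = 484 / 58.44 = 8.282 mol
n(BaCl2) = (1/2) × 8.282 = 4.141 mol
mass = 4.141 × 208.23 = 862.3 g

862 g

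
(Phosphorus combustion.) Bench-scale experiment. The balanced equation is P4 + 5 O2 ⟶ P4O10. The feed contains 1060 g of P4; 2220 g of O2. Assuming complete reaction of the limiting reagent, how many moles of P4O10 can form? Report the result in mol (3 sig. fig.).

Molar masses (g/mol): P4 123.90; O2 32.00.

8.56 mol

n(P4) = 1060 / 123.90 = 8.555 mol
n(O2) = 2220 / 32.00 = 69.38 mol
n/ν for P4 = 8.555/1 = 8.555
n/ν for O2 = 69.38/5 = 13.88
Smallest n/ν is P4 → limiting reagent.
n(P4O10) = (1/1) × 8.555 = 8.555 mol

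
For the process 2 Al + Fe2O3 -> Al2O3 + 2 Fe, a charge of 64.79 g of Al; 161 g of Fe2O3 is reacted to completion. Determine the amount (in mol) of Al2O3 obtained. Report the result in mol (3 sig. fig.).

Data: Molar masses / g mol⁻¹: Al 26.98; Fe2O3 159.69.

n(Al) = 64.79 / 26.98 = 2.401 mol
n(Fe2O3) = 161.0 / 159.69 = 1.008 mol
n/ν → Al: 1.201, Fe2O3: 1.008; Fe2O3 is limiting.
n(Al2O3) = (1/1) × 1.008 = 1.008 mol

1.01 mol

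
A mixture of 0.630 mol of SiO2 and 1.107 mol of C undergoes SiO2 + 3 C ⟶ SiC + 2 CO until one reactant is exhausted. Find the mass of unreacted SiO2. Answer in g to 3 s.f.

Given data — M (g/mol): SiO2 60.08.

n(SiO2) = 0.6300 mol
n(C) = 1.107 mol
n/ν for SiO2 = 0.6300/1 = 0.6300
n/ν for C = 1.107/3 = 0.3690
Smallest n/ν is C → limiting reagent.
SiO2 consumed = (1/3) × 1.107 = 0.3690 mol
SiO2 remaining = 0.6300 − 0.3690 = 0.2610 mol
mass = 0.2610 × 60.08 = 15.68 g

15.7 g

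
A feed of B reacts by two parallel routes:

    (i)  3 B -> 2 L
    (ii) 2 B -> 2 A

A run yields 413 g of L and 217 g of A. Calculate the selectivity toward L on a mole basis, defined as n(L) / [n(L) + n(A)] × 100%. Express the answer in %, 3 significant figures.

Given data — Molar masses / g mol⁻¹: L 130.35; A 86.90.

n(L) = 413 / 130.35 = 3.168 mol
n(A) = 217 / 86.90 = 2.497 mol
selectivity = 3.168/(3.168+2.497) × 100 = 55.92 %

55.9 %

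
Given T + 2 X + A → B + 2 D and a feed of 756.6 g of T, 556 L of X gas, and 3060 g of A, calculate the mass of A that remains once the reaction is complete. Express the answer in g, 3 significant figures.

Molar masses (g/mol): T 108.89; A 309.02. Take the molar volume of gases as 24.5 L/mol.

913 g

n(T) = 756.6 / 108.89 = 6.948 mol
n(X) = 556.0 / 24.5 = 22.69 mol
n(A) = 3060 / 309.02 = 9.902 mol
n/ν → T: 6.948, X: 11.35, A: 9.902; T is limiting.
A consumed = (1/1) × 6.948 = 6.948 mol
A remaining = 9.902 − 6.948 = 2.954 mol
mass = 2.954 × 309.02 = 912.8 g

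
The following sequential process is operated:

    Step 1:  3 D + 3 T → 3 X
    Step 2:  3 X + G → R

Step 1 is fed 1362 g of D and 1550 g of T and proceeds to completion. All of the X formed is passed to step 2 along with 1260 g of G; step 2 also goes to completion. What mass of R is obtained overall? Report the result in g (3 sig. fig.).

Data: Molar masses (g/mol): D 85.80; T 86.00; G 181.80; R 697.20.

Step 1:
n(D) = 1362 / 85.80 = 15.87 mol
n(T) = 1550 / 86.00 = 18.02 mol
n/ν for D = 15.87/3 = 5.290
n/ν for T = 18.02/3 = 6.007
Smallest n/ν is D → limiting reagent.
n(X) produced = (3/3) × 15.87 = 15.87 mol
Step 2:
n(X) available = 15.87 mol
n(G) = 1260 / 181.80 = 6.931 mol
n/ν for X = 15.87/3 = 5.290
n/ν for G = 6.931/1 = 6.931
Smallest n/ν is X → limiting reagent.
n(R) = (1/3) × 15.87 = 5.290 mol
mass = 5.290 × 697.20 = 3688 g

3690 g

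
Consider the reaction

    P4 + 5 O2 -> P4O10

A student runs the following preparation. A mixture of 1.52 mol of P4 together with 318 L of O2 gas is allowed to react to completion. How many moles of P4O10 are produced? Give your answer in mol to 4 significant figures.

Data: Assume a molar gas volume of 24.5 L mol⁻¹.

n(P4) = 1.520 mol
n(O2) = 318.0 / 24.5 = 12.98 mol
n/ν for P4 = 1.520/1 = 1.520
n/ν for O2 = 12.98/5 = 2.596
Smallest n/ν is P4 → limiting reagent.
n(P4O10) = (1/1) × 1.520 = 1.520 mol

1.520 mol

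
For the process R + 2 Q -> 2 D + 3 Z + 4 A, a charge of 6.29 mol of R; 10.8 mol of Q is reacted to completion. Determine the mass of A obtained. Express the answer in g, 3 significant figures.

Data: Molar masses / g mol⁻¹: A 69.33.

1500 g

n(R) = 6.290 mol
n(Q) = 10.80 mol
n/ν → R: 6.290, Q: 5.400; Q is limiting.
n(A) = (4/2) × 10.80 = 21.60 mol
mass = 21.60 × 69.33 = 1498 g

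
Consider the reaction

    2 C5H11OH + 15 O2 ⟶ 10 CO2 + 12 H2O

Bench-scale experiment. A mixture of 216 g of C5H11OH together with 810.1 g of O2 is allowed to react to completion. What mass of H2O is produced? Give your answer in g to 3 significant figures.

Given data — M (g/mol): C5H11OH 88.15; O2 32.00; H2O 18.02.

265 g

n(C5H11OH) = 216.0 / 88.15 = 2.450 mol
n(O2) = 810.1 / 32.00 = 25.32 mol
n/ν for C5H11OH = 2.450/2 = 1.225
n/ν for O2 = 25.32/15 = 1.688
Smallest n/ν is C5H11OH → limiting reagent.
n(H2O) = (12/2) × 2.450 = 14.70 mol
mass = 14.70 × 18.02 = 264.9 g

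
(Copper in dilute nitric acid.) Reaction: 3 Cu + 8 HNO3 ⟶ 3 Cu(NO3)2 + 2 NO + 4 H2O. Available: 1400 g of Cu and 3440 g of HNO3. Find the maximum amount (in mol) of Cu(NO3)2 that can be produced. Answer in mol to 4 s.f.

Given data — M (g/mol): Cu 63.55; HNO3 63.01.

20.47 mol

n(Cu) = 1400 / 63.55 = 22.03 mol
n(HNO3) = 3440 / 63.01 = 54.59 mol
n/ν for Cu = 22.03/3 = 7.343
n/ν for HNO3 = 54.59/8 = 6.824
Smallest n/ν is HNO3 → limiting reagent.
n(Cu(NO3)2) = (3/8) × 54.59 = 20.47 mol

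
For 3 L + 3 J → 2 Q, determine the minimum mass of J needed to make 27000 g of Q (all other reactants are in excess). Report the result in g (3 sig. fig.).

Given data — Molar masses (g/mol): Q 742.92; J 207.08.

n(Q) = 27000 / 742.92 = 36.34 mol
n(J) = (3/2) × 36.34 = 54.51 mol
mass = 54.51 × 207.08 = 11290 g

11300 g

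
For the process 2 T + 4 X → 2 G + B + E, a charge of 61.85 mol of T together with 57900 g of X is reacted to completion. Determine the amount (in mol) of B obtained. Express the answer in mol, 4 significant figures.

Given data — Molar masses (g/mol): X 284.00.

30.93 mol

n(T) = 61.85 mol
n(X) = 57900 / 284.00 = 203.9 mol
n/ν for T = 61.85/2 = 30.93
n/ν for X = 203.9/4 = 50.98
Smallest n/ν is T → limiting reagent.
n(B) = (1/2) × 61.85 = 30.93 mol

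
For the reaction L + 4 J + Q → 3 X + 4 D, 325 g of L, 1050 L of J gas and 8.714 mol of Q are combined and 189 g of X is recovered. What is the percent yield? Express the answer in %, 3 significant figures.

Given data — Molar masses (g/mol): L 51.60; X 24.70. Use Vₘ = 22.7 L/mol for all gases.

40.5 %

n(L) = 325.0 / 51.60 = 6.298 mol
n(J) = 1050 / 22.7 = 46.26 mol
n(Q) = 8.714 mol
n/ν for L = 6.298/1 = 6.298
n/ν for J = 46.26/4 = 11.57
n/ν for Q = 8.714/1 = 8.714
Smallest n/ν is L → limiting reagent.
theoretical n(X) = (3/1) × 6.298 = 18.89 mol → 466.6 g
% yield = 189 / 466.6 × 100 = 40.51 %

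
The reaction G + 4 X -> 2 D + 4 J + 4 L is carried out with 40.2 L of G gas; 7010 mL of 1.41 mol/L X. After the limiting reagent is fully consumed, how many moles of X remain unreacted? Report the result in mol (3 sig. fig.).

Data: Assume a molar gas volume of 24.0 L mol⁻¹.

3.18 mol

n(G) = 40.20 / 24.0 = 1.675 mol
n(X) = 1.41 × 7010/1000 = 9.884 mol
n/ν for G = 1.675/1 = 1.675
n/ν for X = 9.884/4 = 2.471
Smallest n/ν is G → limiting reagent.
X consumed = (4/1) × 1.675 = 6.700 mol
X remaining = 9.884 − 6.700 = 3.184 mol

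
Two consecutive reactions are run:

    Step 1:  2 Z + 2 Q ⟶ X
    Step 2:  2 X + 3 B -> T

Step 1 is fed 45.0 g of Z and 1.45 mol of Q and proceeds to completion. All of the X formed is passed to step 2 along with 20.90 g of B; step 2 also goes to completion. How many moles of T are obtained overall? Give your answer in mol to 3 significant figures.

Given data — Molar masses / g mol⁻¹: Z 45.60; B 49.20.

Step 1:
n(Z) = 45.00 / 45.60 = 0.9868 mol
n(Q) = 1.450 mol
n/ν for Z = 0.9868/2 = 0.4934
n/ν for Q = 1.450/2 = 0.7250
Smallest n/ν is Z → limiting reagent.
n(X) produced = (1/2) × 0.9868 = 0.4934 mol
Step 2:
n(X) available = 0.4934 mol
n(B) = 20.90 / 49.20 = 0.4248 mol
n/ν for X = 0.4934/2 = 0.2467
n/ν for B = 0.4248/3 = 0.1416
Smallest n/ν is B → limiting reagent.
n(T) = (1/3) × 0.4248 = 0.1416 mol

0.142 mol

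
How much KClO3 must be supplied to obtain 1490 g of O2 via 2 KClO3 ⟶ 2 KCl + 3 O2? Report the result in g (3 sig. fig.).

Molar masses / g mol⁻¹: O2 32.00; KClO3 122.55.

n(O2) = 1490 / 32.00 = 46.56 mol
n(KClO3) = (2/3) × 46.56 = 31.04 mol
mass = 31.04 × 122.55 = 3804 g

3800 g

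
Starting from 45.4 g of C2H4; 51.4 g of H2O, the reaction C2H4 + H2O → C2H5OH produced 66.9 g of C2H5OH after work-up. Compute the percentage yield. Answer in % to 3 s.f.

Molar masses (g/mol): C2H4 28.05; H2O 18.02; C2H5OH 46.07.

n(C2H4) = 45.40 / 28.05 = 1.619 mol
n(H2O) = 51.40 / 18.02 = 2.852 mol
n/ν for C2H4 = 1.619/1 = 1.619
n/ν for H2O = 2.852/1 = 2.852
Smallest n/ν is C2H4 → limiting reagent.
theoretical n(C2H5OH) = (1/1) × 1.619 = 1.619 mol → 74.59 g
% yield = 66.9 / 74.59 × 100 = 89.69 %

89.7 %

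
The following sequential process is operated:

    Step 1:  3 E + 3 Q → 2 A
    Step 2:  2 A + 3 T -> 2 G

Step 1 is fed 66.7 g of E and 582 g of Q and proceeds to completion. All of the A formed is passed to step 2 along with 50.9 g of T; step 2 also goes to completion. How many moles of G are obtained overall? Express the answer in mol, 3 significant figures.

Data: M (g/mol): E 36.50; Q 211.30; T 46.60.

0.728 mol

Step 1:
n(E) = 66.70 / 36.50 = 1.827 mol
n(Q) = 582.0 / 211.30 = 2.754 mol
n/ν for E = 1.827/3 = 0.6090
n/ν for Q = 2.754/3 = 0.9180
Smallest n/ν is E → limiting reagent.
n(A) produced = (2/3) × 1.827 = 1.218 mol
Step 2:
n(A) available = 1.218 mol
n(T) = 50.90 / 46.60 = 1.092 mol
n/ν for A = 1.218/2 = 0.6090
n/ν for T = 1.092/3 = 0.3640
Smallest n/ν is T → limiting reagent.
n(G) = (2/3) × 1.092 = 0.7280 mol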